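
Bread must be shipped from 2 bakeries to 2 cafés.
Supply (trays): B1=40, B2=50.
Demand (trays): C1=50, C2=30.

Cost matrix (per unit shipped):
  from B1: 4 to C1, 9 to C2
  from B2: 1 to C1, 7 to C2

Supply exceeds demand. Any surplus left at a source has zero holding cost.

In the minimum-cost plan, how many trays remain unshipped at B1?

An optimal plan:
  B1→C2: 30 trays
  B2→C1: 50 trays
Total cost = 320.
B1 ships 30 of its 40, leaving 10.

10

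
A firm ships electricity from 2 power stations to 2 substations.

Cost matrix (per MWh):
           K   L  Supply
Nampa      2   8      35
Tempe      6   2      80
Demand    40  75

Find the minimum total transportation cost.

One minimum-cost allocation:
  Nampa→K: 35 × 2 = 70
  Tempe→K: 5 × 6 = 30
  Tempe→L: 75 × 2 = 150
Total = 70 + 30 + 150 = 250.

250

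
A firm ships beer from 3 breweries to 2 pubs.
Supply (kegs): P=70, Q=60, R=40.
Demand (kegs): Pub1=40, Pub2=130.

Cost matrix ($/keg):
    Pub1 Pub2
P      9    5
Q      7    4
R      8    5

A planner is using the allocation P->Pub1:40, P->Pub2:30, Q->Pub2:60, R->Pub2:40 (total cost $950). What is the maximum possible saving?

Current plan cost = 40·9 + 30·5 + 60·4 + 40·5 = $950.
Optimal plan:
  P->Pub2: 70 × $5 = $350
  Q->Pub1: 40 × $7 = $280
  Q->Pub2: 20 × $4 = $80
  R->Pub2: 40 × $5 = $200
Optimal cost = $910.
Saving = 950 − 910 = $40.

40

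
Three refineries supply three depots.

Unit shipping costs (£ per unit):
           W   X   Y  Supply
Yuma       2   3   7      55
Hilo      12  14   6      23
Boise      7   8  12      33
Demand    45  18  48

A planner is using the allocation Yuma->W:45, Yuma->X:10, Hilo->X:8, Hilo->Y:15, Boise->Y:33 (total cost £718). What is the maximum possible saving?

96

Current plan cost = 45·2 + 10·3 + 8·14 + 15·6 + 33·12 = £718.
Optimal plan:
  Yuma->W: 12 × £2 = £24
  Yuma->X: 18 × £3 = £54
  Yuma->Y: 25 × £7 = £175
  Hilo->Y: 23 × £6 = £138
  Boise->W: 33 × £7 = £231
Optimal cost = £622.
Saving = 718 − 622 = £96.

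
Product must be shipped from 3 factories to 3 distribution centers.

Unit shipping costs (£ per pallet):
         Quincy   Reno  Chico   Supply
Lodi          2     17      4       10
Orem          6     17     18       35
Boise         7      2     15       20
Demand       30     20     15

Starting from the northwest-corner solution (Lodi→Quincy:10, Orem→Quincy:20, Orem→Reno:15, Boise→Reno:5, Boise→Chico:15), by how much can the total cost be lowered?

Current plan cost = 10·2 + 20·6 + 15·17 + 5·2 + 15·15 = £630.
Optimal plan:
  Lodi–Chico: 10 × £4 = £40
  Orem–Quincy: 30 × £6 = £180
  Orem–Chico: 5 × £18 = £90
  Boise–Reno: 20 × £2 = £40
Optimal cost = £350.
Saving = 630 − 350 = £280.

280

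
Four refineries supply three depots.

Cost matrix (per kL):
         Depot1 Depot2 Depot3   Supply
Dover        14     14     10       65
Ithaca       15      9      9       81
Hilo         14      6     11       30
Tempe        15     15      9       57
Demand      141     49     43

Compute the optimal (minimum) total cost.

2788

One minimum-cost allocation:
  Dover to Depot1: 65 × 14 = 910
  Ithaca to Depot1: 62 × 15 = 930
  Ithaca to Depot2: 19 × 9 = 171
  Hilo to Depot2: 30 × 6 = 180
  Tempe to Depot1: 14 × 15 = 210
  Tempe to Depot3: 43 × 9 = 387
Total = 910 + 930 + 171 + 180 + 210 + 387 = 2788.
(Supply check: Dover ships 65; Ithaca ships 81; Hilo ships 30; Tempe ships 57.)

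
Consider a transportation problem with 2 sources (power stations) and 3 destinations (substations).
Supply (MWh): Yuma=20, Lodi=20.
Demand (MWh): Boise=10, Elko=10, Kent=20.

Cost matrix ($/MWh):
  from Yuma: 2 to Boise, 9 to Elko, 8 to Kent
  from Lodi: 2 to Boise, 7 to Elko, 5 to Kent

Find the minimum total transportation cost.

210

One minimum-cost allocation:
  Yuma→Boise: 10 × $2 = $20
  Yuma→Elko: 10 × $9 = $90
  Lodi→Kent: 20 × $5 = $100
Total = 20 + 90 + 100 = $210.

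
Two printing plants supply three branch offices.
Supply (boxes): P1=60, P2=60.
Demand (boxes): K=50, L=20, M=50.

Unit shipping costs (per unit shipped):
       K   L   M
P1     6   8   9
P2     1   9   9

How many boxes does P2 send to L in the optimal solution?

Optimal shipments:
  P1 to L: 20 × 8 = 160
  P1 to M: 40 × 9 = 360
  P2 to K: 50 × 1 = 50
  P2 to M: 10 × 9 = 90
Total cost = 660.
The route P2→L is not used.

0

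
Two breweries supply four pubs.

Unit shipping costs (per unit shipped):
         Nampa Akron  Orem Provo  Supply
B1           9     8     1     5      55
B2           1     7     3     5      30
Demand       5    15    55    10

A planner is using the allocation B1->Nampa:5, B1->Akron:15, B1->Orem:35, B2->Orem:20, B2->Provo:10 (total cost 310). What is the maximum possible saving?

95

Current plan cost = 5·9 + 15·8 + 35·1 + 20·3 + 10·5 = 310.
Optimal plan:
  B1->Orem: 55 × 1 = 55
  B2->Nampa: 5 × 1 = 5
  B2->Akron: 15 × 7 = 105
  B2->Provo: 10 × 5 = 50
Optimal cost = 215.
Saving = 310 − 215 = 95.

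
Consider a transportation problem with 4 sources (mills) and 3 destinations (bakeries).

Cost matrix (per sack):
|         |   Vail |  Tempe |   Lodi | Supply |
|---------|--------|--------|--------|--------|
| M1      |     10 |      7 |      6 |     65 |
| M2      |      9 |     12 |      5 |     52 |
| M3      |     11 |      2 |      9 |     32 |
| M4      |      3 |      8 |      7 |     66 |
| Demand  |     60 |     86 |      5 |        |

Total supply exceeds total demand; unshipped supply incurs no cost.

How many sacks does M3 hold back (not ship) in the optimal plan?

An optimal plan:
  M1–Tempe: 54 sacks
  M2–Lodi: 5 sacks
  M3–Tempe: 32 sacks
  M4–Vail: 60 sacks
Total cost = 647.
M3 ships 32 of its 32, leaving 0.

0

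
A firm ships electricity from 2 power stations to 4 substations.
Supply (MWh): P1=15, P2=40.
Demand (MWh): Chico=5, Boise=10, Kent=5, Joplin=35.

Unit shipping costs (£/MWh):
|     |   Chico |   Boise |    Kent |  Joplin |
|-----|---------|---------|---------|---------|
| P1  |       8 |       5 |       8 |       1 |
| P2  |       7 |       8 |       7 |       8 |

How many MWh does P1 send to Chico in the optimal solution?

Solving gives:
  P1→Joplin: 15 × £1 = £15
  P2→Chico: 5 × £7 = £35
  P2→Boise: 10 × £8 = £80
  P2→Kent: 5 × £7 = £35
  P2→Joplin: 20 × £8 = £160
Total cost = £325.
The route P1→Chico is not used.

0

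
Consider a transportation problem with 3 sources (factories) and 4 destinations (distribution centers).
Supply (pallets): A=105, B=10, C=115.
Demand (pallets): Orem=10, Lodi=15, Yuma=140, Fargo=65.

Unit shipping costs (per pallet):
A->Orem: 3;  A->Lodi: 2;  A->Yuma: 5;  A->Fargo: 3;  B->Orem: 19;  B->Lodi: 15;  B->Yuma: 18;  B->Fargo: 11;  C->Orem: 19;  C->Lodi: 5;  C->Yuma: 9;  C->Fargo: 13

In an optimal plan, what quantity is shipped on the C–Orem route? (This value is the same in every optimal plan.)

Solving gives:
  A to Orem: 10 × 3 = 30
  A to Yuma: 40 × 5 = 200
  A to Fargo: 55 × 3 = 165
  B to Fargo: 10 × 11 = 110
  C to Lodi: 15 × 5 = 75
  C to Yuma: 100 × 9 = 900
Total cost = 1480.
The route C→Orem is not used.

0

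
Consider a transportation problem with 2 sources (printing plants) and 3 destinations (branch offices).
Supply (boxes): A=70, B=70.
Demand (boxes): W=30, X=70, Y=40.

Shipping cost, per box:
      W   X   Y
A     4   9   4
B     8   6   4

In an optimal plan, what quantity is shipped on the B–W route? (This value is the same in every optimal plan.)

Optimal shipments:
  A–W: 30 × 4 = 120
  A–Y: 40 × 4 = 160
  B–X: 70 × 6 = 420
Total cost = 700.
The route B→W is not used.

0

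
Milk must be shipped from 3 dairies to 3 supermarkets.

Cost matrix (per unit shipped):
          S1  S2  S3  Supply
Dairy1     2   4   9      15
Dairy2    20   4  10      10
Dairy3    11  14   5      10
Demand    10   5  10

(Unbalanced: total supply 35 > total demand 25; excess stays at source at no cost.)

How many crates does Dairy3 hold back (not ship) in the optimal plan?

0

Minimum-cost shipments:
  Dairy1→S1: 10 crates
  Dairy1→S2: 5 crates
  Dairy3→S3: 10 crates
Total cost = 90.
Dairy3 ships 10 of its 10, leaving 0.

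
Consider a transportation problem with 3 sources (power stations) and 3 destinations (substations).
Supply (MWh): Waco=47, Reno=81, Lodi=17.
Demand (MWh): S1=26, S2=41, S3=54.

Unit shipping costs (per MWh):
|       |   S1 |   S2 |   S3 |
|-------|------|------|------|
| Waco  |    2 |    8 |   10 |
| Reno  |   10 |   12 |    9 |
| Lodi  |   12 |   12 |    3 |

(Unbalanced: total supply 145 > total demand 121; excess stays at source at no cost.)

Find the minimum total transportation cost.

844

One minimum-cost allocation:
  Waco→S1: 26 × 2 = 52
  Waco→S2: 21 × 8 = 168
  Reno→S2: 20 × 12 = 240
  Reno→S3: 37 × 9 = 333
  Lodi→S3: 17 × 3 = 51
Total = 52 + 168 + 240 + 333 + 51 = 844.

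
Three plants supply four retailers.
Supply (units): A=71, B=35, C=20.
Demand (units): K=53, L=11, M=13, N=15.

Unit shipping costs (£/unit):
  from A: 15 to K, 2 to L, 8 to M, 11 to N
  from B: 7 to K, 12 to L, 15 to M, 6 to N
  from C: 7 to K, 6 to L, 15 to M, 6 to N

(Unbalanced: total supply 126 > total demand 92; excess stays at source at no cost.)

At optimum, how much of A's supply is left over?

An optimal plan:
  A→L: 11 × £2 = £22
  A→M: 13 × £8 = £104
  A→N: 13 × £11 = £143
  B→K: 35 × £7 = £245
  C→K: 18 × £7 = £126
  C→N: 2 × £6 = £12
Total cost = £652.
A ships 37 of its 71, leaving 34.

34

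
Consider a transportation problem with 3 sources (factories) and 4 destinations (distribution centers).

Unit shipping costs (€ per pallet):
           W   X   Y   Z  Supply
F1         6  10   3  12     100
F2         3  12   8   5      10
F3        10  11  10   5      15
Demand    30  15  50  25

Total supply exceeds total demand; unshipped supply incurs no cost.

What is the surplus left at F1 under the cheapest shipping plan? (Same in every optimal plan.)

5

Minimum-cost shipments:
  F1 to W: 30 × €6 = €180
  F1 to X: 15 × €10 = €150
  F1 to Y: 50 × €3 = €150
  F2 to Z: 10 × €5 = €50
  F3 to Z: 15 × €5 = €75
Total cost = €605.
F1 ships 95 of its 100, leaving 5.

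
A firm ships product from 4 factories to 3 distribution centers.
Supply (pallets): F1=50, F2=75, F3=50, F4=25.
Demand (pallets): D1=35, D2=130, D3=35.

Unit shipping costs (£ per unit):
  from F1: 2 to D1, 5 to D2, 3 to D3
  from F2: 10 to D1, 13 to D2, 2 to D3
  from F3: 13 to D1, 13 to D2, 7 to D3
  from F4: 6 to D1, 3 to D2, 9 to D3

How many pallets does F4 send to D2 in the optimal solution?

25

The minimum-cost plan:
  F1→D1: 35 pallets
  F1→D2: 15 pallets
  F2→D2: 40 pallets
  F2→D3: 35 pallets
  F3→D2: 50 pallets
  F4→D2: 25 pallets
Total cost = £1460.
So F4→D2 carries 25 pallets.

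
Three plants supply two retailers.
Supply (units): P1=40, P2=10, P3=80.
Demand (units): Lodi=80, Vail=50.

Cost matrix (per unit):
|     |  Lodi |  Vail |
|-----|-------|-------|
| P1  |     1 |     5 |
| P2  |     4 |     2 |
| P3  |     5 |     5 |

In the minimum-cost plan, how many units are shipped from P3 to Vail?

The minimum-cost plan:
  P1->Lodi: 40 units
  P2->Vail: 10 units
  P3->Lodi: 40 units
  P3->Vail: 40 units
Total cost = 460.
So P3→Vail carries 40 units.

40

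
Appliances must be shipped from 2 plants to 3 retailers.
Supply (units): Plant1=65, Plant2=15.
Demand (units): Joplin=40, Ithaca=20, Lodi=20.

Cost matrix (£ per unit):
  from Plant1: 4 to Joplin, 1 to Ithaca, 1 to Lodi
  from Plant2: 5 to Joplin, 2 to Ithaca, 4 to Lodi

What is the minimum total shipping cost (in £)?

One minimum-cost allocation:
  Plant1 to Joplin: 25 × £4 = £100
  Plant1 to Ithaca: 20 × £1 = £20
  Plant1 to Lodi: 20 × £1 = £20
  Plant2 to Joplin: 15 × £5 = £75
Total = 100 + 20 + 20 + 75 = £215.

215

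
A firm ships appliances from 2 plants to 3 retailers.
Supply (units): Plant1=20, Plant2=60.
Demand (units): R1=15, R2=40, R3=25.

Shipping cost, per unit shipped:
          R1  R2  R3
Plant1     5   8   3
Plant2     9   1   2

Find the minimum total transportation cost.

170

One minimum-cost allocation:
  Plant1→R1: 15 × 5 = 75
  Plant1→R3: 5 × 3 = 15
  Plant2→R2: 40 × 1 = 40
  Plant2→R3: 20 × 2 = 40
Total = 75 + 15 + 40 + 40 = 170.
(Supply check: Plant1 ships 20; Plant2 ships 60.)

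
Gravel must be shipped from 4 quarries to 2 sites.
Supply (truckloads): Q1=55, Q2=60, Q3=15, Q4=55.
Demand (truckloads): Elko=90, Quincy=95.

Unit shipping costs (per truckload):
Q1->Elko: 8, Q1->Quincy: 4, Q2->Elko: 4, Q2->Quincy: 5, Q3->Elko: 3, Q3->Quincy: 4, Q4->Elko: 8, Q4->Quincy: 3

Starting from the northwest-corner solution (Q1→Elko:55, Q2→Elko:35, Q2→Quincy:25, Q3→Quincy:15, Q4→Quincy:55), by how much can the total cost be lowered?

200

Current plan cost = 55·8 + 35·4 + 25·5 + 15·4 + 55·3 = 930.
Optimal plan:
  Q1–Elko: 15 × 8 = 120
  Q1–Quincy: 40 × 4 = 160
  Q2–Elko: 60 × 4 = 240
  Q3–Elko: 15 × 3 = 45
  Q4–Quincy: 55 × 3 = 165
Optimal cost = 730.
Saving = 930 − 730 = 200.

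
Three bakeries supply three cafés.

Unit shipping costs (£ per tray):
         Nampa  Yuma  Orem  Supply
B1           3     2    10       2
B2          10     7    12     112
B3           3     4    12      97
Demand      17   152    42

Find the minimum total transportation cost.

1369

An optimal shipping plan:
  B1→Yuma: 2 × £2 = £4
  B2→Yuma: 70 × £7 = £490
  B2→Orem: 42 × £12 = £504
  B3→Nampa: 17 × £3 = £51
  B3→Yuma: 80 × £4 = £320
Total = 4 + 490 + 504 + 51 + 320 = £1369.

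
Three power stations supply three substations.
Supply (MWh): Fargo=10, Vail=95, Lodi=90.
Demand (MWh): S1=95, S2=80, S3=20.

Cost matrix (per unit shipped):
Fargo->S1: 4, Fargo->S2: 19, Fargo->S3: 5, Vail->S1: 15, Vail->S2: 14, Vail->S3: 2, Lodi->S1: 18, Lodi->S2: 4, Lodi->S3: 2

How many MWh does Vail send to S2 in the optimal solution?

Optimal shipments:
  Fargo–S1: 10 × 4 = 40
  Vail–S1: 85 × 15 = 1275
  Vail–S3: 10 × 2 = 20
  Lodi–S2: 80 × 4 = 320
  Lodi–S3: 10 × 2 = 20
Total cost = 1675.
The route Vail→S2 is not used.

0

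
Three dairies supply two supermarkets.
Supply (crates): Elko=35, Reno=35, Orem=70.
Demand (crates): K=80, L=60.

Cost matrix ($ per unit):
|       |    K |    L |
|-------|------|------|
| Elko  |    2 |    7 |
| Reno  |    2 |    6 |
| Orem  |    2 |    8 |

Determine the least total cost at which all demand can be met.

One minimum-cost allocation:
  Elko->K: 10 crates
  Elko->L: 25 crates
  Reno->L: 35 crates
  Orem->K: 70 crates
Total cost = $545.

545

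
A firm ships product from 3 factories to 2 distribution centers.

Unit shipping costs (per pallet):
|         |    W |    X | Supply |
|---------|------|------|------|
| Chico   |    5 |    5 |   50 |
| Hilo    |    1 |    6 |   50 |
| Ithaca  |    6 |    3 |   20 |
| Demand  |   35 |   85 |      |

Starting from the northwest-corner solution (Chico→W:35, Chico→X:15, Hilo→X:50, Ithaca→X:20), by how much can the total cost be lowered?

175

Current plan cost = 35·5 + 15·5 + 50·6 + 20·3 = 610.
Optimal plan:
  Chico->X: 50 pallets
  Hilo->W: 35 pallets
  Hilo->X: 15 pallets
  Ithaca->X: 20 pallets
Optimal cost = 435.
Saving = 610 − 435 = 175.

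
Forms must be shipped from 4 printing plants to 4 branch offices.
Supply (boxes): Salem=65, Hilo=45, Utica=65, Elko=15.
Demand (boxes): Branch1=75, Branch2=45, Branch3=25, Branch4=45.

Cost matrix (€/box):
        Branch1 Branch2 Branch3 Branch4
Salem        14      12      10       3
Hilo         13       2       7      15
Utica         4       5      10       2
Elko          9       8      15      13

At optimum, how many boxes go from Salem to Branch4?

The minimum-cost plan:
  Salem–Branch3: 20 boxes
  Salem–Branch4: 45 boxes
  Hilo–Branch2: 40 boxes
  Hilo–Branch3: 5 boxes
  Utica–Branch1: 65 boxes
  Elko–Branch1: 10 boxes
  Elko–Branch2: 5 boxes
Total cost = €840.
So Salem→Branch4 carries 45 boxes.

45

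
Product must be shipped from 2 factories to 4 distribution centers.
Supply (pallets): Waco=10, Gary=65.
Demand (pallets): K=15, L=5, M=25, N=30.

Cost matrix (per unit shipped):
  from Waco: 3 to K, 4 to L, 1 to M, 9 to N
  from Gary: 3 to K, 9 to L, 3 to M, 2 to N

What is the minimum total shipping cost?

190

One minimum-cost allocation:
  Waco to L: 5 × 4 = 20
  Waco to M: 5 × 1 = 5
  Gary to K: 15 × 3 = 45
  Gary to M: 20 × 3 = 60
  Gary to N: 30 × 2 = 60
Total = 20 + 5 + 45 + 60 + 60 = 190.
(Supply check: Waco ships 10; Gary ships 65.)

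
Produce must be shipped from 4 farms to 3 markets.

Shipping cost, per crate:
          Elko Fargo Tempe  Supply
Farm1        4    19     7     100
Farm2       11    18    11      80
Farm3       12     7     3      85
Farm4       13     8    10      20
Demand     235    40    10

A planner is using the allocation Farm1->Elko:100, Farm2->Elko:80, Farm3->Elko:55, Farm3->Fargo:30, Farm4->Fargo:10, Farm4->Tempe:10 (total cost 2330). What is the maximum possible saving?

Current plan cost = 100·4 + 80·11 + 55·12 + 30·7 + 10·8 + 10·10 = 2330.
Optimal plan:
  Farm1 to Elko: 100 crates
  Farm2 to Elko: 80 crates
  Farm3 to Elko: 55 crates
  Farm3 to Fargo: 20 crates
  Farm3 to Tempe: 10 crates
  Farm4 to Fargo: 20 crates
Optimal cost = 2270.
Saving = 2330 − 2270 = 60.

60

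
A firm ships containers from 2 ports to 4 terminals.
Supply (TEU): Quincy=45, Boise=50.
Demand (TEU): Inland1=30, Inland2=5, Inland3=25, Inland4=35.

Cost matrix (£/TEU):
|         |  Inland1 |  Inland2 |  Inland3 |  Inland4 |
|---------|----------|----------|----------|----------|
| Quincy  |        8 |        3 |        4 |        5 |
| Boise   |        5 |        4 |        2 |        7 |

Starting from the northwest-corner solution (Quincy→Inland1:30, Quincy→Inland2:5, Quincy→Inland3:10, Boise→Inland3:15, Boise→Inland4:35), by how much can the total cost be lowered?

Current plan cost = 30·8 + 5·3 + 10·4 + 15·2 + 35·7 = £570.
Optimal plan:
  Quincy–Inland2: 5 × £3 = £15
  Quincy–Inland3: 5 × £4 = £20
  Quincy–Inland4: 35 × £5 = £175
  Boise–Inland1: 30 × £5 = £150
  Boise–Inland3: 20 × £2 = £40
Optimal cost = £400.
Saving = 570 − 400 = £170.

170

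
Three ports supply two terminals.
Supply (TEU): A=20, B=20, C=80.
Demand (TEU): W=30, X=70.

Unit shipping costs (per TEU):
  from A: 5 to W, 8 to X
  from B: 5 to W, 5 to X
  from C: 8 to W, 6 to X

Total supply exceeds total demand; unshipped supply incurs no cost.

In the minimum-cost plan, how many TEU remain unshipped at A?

0

Minimum-cost shipments:
  A→W: 20 × 5 = 100
  B→W: 10 × 5 = 50
  B→X: 10 × 5 = 50
  C→X: 60 × 6 = 360
Total cost = 560.
A ships 20 of its 20, leaving 0.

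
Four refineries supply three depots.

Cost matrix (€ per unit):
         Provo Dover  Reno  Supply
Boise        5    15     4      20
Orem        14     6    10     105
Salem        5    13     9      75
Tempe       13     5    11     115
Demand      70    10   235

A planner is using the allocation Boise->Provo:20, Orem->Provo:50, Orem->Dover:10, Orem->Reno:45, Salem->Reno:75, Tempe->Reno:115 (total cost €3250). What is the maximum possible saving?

Current plan cost = 20·5 + 50·14 + 10·6 + 45·10 + 75·9 + 115·11 = €3250.
Optimal plan:
  Boise→Reno: 20 × €4 = €80
  Orem→Reno: 105 × €10 = €1050
  Salem→Provo: 70 × €5 = €350
  Salem→Reno: 5 × €9 = €45
  Tempe→Dover: 10 × €5 = €50
  Tempe→Reno: 105 × €11 = €1155
Optimal cost = €2730.
Saving = 3250 − 2730 = €520.

520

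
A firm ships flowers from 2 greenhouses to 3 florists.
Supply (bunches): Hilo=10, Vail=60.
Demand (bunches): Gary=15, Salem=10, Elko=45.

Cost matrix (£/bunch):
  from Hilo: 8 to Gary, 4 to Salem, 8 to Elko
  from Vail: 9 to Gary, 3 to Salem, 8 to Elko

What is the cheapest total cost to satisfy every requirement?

A cheapest plan:
  Hilo–Gary: 10 × £8 = £80
  Vail–Gary: 5 × £9 = £45
  Vail–Salem: 10 × £3 = £30
  Vail–Elko: 45 × £8 = £360
Total = 80 + 45 + 30 + 360 = £515.
(Supply check: Hilo ships 10; Vail ships 60.)

515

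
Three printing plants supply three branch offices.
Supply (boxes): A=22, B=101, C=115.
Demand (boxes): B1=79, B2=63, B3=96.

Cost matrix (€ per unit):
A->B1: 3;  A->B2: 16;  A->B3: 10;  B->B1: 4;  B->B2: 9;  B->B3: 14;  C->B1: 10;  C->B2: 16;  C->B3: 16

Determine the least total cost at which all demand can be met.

Optimal allocation:
  A->B1: 22 × €3 = €66
  B->B1: 38 × €4 = €152
  B->B2: 63 × €9 = €567
  C->B1: 19 × €10 = €190
  C->B3: 96 × €16 = €1536
Total = 66 + 152 + 567 + 190 + 1536 = €2511.

2511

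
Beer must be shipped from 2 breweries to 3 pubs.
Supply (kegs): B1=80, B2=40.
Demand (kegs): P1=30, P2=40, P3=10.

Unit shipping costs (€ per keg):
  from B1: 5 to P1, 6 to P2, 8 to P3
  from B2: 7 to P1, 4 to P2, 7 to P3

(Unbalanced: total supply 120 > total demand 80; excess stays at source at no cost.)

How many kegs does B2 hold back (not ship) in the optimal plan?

0

Minimum-cost shipments:
  B1–P1: 30 × €5 = €150
  B1–P3: 10 × €8 = €80
  B2–P2: 40 × €4 = €160
Total cost = €390.
B2 ships 40 of its 40, leaving 0.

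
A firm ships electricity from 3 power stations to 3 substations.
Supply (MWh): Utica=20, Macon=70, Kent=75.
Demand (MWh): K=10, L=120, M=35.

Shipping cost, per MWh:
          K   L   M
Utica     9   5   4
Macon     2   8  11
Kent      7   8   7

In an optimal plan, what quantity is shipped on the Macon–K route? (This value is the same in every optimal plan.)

10

The minimum-cost plan:
  Utica–M: 20 × 4 = 80
  Macon–K: 10 × 2 = 20
  Macon–L: 60 × 8 = 480
  Kent–L: 60 × 8 = 480
  Kent–M: 15 × 7 = 105
Total cost = 1165.
So Macon→K carries 10 MWh.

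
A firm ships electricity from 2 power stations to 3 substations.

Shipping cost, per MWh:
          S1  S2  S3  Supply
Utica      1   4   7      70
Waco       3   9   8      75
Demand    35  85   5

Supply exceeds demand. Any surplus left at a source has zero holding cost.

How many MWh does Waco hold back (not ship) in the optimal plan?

20

An optimal plan:
  Utica->S2: 70 × 4 = 280
  Waco->S1: 35 × 3 = 105
  Waco->S2: 15 × 9 = 135
  Waco->S3: 5 × 8 = 40
Total cost = 560.
Waco ships 55 of its 75, leaving 20.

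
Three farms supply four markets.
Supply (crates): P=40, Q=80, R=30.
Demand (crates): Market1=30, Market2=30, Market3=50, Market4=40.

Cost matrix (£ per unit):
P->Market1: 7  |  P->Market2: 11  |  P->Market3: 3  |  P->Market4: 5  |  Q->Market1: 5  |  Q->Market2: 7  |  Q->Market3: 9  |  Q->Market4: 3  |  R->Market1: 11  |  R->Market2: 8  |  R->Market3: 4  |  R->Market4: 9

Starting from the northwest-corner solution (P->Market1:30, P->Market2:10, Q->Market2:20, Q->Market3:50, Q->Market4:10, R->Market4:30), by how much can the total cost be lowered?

Current plan cost = 30·7 + 10·11 + 20·7 + 50·9 + 10·3 + 30·9 = £1210.
Optimal plan:
  P–Market3: 40 × £3 = £120
  Q–Market1: 30 × £5 = £150
  Q–Market2: 10 × £7 = £70
  Q–Market4: 40 × £3 = £120
  R–Market2: 20 × £8 = £160
  R–Market3: 10 × £4 = £40
Optimal cost = £660.
Saving = 1210 − 660 = £550.

550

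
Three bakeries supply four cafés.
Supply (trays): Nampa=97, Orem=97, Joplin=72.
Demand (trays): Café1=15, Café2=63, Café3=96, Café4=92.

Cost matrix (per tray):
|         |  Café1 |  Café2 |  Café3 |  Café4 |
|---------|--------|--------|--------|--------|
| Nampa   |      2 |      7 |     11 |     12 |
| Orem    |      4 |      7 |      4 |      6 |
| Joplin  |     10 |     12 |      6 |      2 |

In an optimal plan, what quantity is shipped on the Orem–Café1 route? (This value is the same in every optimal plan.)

0

Optimal shipments:
  Nampa to Café1: 15 × 2 = 30
  Nampa to Café2: 63 × 7 = 441
  Nampa to Café4: 19 × 12 = 228
  Orem to Café3: 96 × 4 = 384
  Orem to Café4: 1 × 6 = 6
  Joplin to Café4: 72 × 2 = 144
Total cost = 1233.
The route Orem→Café1 is not used.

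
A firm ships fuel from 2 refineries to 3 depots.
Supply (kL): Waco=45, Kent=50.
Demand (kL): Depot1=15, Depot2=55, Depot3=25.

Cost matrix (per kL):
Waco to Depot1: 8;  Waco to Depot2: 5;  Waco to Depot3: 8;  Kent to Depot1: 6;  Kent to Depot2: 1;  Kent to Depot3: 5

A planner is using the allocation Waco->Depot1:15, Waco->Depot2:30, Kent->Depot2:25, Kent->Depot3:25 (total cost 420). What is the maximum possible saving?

25

Current plan cost = 15·8 + 30·5 + 25·1 + 25·5 = 420.
Optimal plan:
  Waco→Depot1: 15 × 8 = 120
  Waco→Depot2: 5 × 5 = 25
  Waco→Depot3: 25 × 8 = 200
  Kent→Depot2: 50 × 1 = 50
Optimal cost = 395.
Saving = 420 − 395 = 25.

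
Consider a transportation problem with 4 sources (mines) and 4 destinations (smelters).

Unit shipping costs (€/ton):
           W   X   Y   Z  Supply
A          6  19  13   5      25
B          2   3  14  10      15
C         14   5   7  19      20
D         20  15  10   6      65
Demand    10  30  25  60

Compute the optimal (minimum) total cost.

760

One minimum-cost allocation:
  A->W: 10 tons
  A->Z: 15 tons
  B->X: 15 tons
  C->X: 15 tons
  C->Y: 5 tons
  D->Y: 20 tons
  D->Z: 45 tons
Total cost = €760.
(Supply check: A ships 25; B ships 15; C ships 20; D ships 65.)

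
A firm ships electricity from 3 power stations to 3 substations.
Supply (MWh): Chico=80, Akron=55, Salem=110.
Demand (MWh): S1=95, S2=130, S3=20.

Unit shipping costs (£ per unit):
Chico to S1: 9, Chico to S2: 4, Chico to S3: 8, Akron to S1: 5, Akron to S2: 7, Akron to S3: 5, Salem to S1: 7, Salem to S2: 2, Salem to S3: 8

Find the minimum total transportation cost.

1095

One minimum-cost allocation:
  Chico–S2: 60 × £4 = £240
  Chico–S3: 20 × £8 = £160
  Akron–S1: 55 × £5 = £275
  Salem–S1: 40 × £7 = £280
  Salem–S2: 70 × £2 = £140
Total = 240 + 160 + 275 + 280 + 140 = £1095.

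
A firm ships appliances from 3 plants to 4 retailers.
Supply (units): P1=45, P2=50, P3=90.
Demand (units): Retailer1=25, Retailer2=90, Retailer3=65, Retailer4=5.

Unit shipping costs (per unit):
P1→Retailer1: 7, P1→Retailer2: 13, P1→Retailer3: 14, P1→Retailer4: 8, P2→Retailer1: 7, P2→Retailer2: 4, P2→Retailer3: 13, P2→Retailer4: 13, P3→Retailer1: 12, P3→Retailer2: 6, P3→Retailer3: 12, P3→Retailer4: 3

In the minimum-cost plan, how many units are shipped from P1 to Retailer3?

20

The minimum-cost plan:
  P1–Retailer1: 25 × 7 = 175
  P1–Retailer3: 20 × 14 = 280
  P2–Retailer2: 50 × 4 = 200
  P3–Retailer2: 40 × 6 = 240
  P3–Retailer3: 45 × 12 = 540
  P3–Retailer4: 5 × 3 = 15
Total cost = 1450.
So P1→Retailer3 carries 20 units.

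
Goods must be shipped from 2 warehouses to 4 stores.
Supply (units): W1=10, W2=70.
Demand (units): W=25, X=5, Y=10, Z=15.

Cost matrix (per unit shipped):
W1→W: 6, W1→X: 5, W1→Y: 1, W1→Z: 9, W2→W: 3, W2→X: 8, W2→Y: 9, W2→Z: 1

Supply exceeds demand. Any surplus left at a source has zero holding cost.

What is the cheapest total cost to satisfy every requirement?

Optimal allocation:
  W1->Y: 10 × 1 = 10
  W2->W: 25 × 3 = 75
  W2->X: 5 × 8 = 40
  W2->Z: 15 × 1 = 15
Total = 10 + 75 + 40 + 15 = 140.

140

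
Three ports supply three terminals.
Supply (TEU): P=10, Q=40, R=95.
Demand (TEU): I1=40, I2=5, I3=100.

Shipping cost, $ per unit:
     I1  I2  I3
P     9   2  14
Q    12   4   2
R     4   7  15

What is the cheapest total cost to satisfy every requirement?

1145

A cheapest plan:
  P→I2: 5 × $2 = $10
  P→I3: 5 × $14 = $70
  Q→I3: 40 × $2 = $80
  R→I1: 40 × $4 = $160
  R→I3: 55 × $15 = $825
Total = 10 + 70 + 80 + 160 + 825 = $1145.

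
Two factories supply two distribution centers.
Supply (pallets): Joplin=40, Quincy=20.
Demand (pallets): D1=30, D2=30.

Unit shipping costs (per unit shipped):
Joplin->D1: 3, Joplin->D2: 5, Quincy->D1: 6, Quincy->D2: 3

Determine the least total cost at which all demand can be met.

200

A cheapest plan:
  Joplin–D1: 30 pallets
  Joplin–D2: 10 pallets
  Quincy–D2: 20 pallets
Total cost = 200.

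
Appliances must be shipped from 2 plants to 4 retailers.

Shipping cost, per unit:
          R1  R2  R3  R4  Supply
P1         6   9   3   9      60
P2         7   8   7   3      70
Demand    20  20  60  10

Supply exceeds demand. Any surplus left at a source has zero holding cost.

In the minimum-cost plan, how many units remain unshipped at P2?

Minimum-cost shipments:
  P1->R3: 60 units
  P2->R1: 20 units
  P2->R2: 20 units
  P2->R4: 10 units
Total cost = 510.
P2 ships 50 of its 70, leaving 20.

20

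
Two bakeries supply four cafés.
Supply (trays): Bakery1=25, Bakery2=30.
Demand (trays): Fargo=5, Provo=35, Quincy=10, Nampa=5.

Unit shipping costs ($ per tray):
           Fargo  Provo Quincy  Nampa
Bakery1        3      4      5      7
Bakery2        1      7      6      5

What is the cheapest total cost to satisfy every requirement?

260

A cheapest plan:
  Bakery1 to Provo: 25 trays
  Bakery2 to Fargo: 5 trays
  Bakery2 to Provo: 10 trays
  Bakery2 to Quincy: 10 trays
  Bakery2 to Nampa: 5 trays
Total cost = $260.
(Supply check: Bakery1 ships 25; Bakery2 ships 30.)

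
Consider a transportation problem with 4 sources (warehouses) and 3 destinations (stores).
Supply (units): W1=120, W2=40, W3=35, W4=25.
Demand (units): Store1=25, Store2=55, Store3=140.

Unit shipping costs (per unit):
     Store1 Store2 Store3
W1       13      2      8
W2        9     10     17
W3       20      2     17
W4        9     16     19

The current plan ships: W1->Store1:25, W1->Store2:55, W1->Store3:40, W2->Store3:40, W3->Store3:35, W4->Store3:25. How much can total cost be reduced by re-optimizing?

Current plan cost = 25·13 + 55·2 + 40·8 + 40·17 + 35·17 + 25·19 = 2505.
Optimal plan:
  W1→Store3: 120 × 8 = 960
  W2→Store2: 20 × 10 = 200
  W2→Store3: 20 × 17 = 340
  W3→Store2: 35 × 2 = 70
  W4→Store1: 25 × 9 = 225
Optimal cost = 1795.
Saving = 2505 − 1795 = 710.

710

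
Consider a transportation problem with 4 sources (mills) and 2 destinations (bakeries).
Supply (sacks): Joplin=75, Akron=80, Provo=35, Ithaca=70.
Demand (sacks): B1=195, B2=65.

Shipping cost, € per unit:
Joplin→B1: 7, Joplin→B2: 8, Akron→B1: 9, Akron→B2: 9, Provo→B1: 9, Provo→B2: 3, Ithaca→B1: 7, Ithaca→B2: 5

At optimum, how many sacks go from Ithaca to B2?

Optimal shipments:
  Joplin->B1: 75 × €7 = €525
  Akron->B1: 80 × €9 = €720
  Provo->B2: 35 × €3 = €105
  Ithaca->B1: 40 × €7 = €280
  Ithaca->B2: 30 × €5 = €150
Total cost = €1780.
So Ithaca→B2 carries 30 sacks.

30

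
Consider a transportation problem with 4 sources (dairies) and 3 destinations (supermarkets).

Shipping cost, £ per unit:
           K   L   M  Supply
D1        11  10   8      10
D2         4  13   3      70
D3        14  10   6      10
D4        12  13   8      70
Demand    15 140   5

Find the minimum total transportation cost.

1835

A cheapest plan:
  D1–L: 10 × £10 = £100
  D2–K: 15 × £4 = £60
  D2–L: 50 × £13 = £650
  D2–M: 5 × £3 = £15
  D3–L: 10 × £10 = £100
  D4–L: 70 × £13 = £910
Total = 100 + 60 + 650 + 15 + 100 + 910 = £1835.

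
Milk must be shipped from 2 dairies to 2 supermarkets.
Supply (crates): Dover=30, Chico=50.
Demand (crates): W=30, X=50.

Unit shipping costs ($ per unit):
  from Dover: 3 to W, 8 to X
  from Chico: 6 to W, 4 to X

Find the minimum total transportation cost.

An optimal shipping plan:
  Dover to W: 30 crates
  Chico to X: 50 crates
Total cost = $290.
(Supply check: Dover ships 30; Chico ships 50.)

290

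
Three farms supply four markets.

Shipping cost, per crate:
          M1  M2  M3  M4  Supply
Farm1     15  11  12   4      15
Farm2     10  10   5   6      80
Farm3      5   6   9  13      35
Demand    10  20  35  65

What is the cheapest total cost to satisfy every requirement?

A cheapest plan:
  Farm1→M4: 15 × 4 = 60
  Farm2→M3: 30 × 5 = 150
  Farm2→M4: 50 × 6 = 300
  Farm3→M1: 10 × 5 = 50
  Farm3→M2: 20 × 6 = 120
  Farm3→M3: 5 × 9 = 45
Total = 60 + 150 + 300 + 50 + 120 + 45 = 725.

725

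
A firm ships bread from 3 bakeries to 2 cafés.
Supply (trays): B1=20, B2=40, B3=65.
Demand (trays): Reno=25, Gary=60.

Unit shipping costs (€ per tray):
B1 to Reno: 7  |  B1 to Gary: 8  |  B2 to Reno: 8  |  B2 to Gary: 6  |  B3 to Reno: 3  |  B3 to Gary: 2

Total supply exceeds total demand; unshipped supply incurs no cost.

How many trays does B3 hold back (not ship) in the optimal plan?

0

Minimum-cost shipments:
  B2→Gary: 20 × €6 = €120
  B3→Reno: 25 × €3 = €75
  B3→Gary: 40 × €2 = €80
Total cost = €275.
B3 ships 65 of its 65, leaving 0.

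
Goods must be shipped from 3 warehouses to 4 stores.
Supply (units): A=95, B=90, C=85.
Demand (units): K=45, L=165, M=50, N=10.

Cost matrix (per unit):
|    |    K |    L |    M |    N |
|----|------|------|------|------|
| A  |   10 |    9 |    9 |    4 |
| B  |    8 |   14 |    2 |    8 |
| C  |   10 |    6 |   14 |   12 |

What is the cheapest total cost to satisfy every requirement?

A cheapest plan:
  A->K: 5 units
  A->L: 80 units
  A->N: 10 units
  B->K: 40 units
  B->M: 50 units
  C->L: 85 units
Total cost = 1740.
(Supply check: A ships 95; B ships 90; C ships 85.)

1740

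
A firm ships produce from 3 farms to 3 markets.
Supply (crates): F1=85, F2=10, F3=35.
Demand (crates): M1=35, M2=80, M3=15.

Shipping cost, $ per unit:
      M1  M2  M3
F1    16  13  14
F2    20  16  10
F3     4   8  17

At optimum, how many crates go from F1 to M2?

Solving gives:
  F1–M2: 80 crates
  F1–M3: 5 crates
  F2–M3: 10 crates
  F3–M1: 35 crates
Total cost = $1350.
So F1→M2 carries 80 crates.

80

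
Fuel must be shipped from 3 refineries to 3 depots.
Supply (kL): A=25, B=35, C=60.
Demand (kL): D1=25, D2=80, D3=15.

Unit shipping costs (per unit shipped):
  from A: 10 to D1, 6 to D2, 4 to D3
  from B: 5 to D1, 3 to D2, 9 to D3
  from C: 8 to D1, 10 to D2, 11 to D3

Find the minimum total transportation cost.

One minimum-cost allocation:
  A→D2: 10 × 6 = 60
  A→D3: 15 × 4 = 60
  B→D2: 35 × 3 = 105
  C→D1: 25 × 8 = 200
  C→D2: 35 × 10 = 350
Total = 60 + 60 + 105 + 200 + 350 = 775.

775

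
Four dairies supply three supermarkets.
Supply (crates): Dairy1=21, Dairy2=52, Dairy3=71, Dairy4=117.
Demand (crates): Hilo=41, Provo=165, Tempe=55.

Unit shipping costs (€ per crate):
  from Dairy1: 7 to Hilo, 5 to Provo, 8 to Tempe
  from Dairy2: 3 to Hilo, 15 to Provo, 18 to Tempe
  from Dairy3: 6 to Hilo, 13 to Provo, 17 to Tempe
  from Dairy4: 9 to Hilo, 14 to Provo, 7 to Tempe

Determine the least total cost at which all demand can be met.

2569

An optimal shipping plan:
  Dairy1 to Provo: 21 × €5 = €105
  Dairy2 to Hilo: 41 × €3 = €123
  Dairy2 to Provo: 11 × €15 = €165
  Dairy3 to Provo: 71 × €13 = €923
  Dairy4 to Provo: 62 × €14 = €868
  Dairy4 to Tempe: 55 × €7 = €385
Total = 105 + 123 + 165 + 923 + 868 + 385 = €2569.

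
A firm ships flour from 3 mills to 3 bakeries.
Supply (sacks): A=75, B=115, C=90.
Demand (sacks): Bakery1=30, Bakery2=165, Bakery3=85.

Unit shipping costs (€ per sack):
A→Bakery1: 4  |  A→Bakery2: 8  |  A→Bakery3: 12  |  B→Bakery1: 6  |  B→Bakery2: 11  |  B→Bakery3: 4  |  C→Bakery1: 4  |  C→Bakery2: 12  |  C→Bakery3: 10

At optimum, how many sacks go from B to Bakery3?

The minimum-cost plan:
  A→Bakery2: 75 sacks
  B→Bakery2: 30 sacks
  B→Bakery3: 85 sacks
  C→Bakery1: 30 sacks
  C→Bakery2: 60 sacks
Total cost = €2110.
So B→Bakery3 carries 85 sacks.

85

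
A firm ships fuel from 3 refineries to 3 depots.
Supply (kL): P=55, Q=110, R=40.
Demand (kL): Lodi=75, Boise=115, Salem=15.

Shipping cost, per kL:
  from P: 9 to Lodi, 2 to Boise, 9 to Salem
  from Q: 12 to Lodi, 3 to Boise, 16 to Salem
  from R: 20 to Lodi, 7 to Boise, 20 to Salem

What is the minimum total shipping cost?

1420

Optimal allocation:
  P to Lodi: 40 × 9 = 360
  P to Salem: 15 × 9 = 135
  Q to Lodi: 35 × 12 = 420
  Q to Boise: 75 × 3 = 225
  R to Boise: 40 × 7 = 280
Total = 360 + 135 + 420 + 225 + 280 = 1420.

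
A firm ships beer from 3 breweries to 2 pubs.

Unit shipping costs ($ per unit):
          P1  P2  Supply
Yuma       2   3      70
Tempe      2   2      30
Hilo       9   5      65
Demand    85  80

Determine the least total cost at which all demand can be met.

An optimal shipping plan:
  Yuma to P1: 70 × $2 = $140
  Tempe to P1: 15 × $2 = $30
  Tempe to P2: 15 × $2 = $30
  Hilo to P2: 65 × $5 = $325
Total = 140 + 30 + 30 + 325 = $525.

525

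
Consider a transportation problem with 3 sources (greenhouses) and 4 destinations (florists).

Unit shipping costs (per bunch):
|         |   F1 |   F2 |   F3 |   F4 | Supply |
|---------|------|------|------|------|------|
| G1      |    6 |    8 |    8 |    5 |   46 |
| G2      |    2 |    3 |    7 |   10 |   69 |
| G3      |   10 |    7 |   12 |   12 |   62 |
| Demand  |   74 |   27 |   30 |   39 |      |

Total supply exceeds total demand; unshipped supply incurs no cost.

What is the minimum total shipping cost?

904

One minimum-cost allocation:
  G1 to F3: 7 bunches
  G1 to F4: 39 bunches
  G2 to F1: 69 bunches
  G3 to F1: 5 bunches
  G3 to F2: 27 bunches
  G3 to F3: 23 bunches
Total cost = 904.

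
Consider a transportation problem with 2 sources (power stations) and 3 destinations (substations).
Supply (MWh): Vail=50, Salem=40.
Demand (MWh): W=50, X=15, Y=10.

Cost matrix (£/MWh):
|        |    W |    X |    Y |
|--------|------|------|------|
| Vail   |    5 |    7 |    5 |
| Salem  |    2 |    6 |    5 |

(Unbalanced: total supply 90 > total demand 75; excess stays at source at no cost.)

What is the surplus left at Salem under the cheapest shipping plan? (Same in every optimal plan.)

An optimal plan:
  Vail to W: 10 MWh
  Vail to X: 15 MWh
  Vail to Y: 10 MWh
  Salem to W: 40 MWh
Total cost = £285.
Salem ships 40 of its 40, leaving 0.

0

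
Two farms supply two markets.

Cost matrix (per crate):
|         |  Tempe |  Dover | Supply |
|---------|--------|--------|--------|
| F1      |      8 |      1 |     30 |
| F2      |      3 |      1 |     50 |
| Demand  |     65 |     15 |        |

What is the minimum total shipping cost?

An optimal shipping plan:
  F1 to Tempe: 15 × 8 = 120
  F1 to Dover: 15 × 1 = 15
  F2 to Tempe: 50 × 3 = 150
Total = 120 + 15 + 150 = 285.

285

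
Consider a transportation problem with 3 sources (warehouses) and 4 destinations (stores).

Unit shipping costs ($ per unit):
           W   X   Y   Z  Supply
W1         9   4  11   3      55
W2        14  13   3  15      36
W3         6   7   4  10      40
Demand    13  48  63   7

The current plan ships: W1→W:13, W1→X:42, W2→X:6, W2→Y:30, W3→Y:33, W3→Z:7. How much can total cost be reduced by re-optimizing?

Current plan cost = 13·9 + 42·4 + 6·13 + 30·3 + 33·4 + 7·10 = $655.
Optimal plan:
  W1->X: 48 × $4 = $192
  W1->Z: 7 × $3 = $21
  W2->Y: 36 × $3 = $108
  W3->W: 13 × $6 = $78
  W3->Y: 27 × $4 = $108
Optimal cost = $507.
Saving = 655 − 507 = $148.

148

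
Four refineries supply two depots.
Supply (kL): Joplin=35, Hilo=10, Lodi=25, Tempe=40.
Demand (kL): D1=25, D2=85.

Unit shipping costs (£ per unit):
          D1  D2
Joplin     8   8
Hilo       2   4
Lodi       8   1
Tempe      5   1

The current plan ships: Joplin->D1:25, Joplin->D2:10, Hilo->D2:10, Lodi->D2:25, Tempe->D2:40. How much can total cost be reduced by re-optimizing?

20

Current plan cost = 25·8 + 10·8 + 10·4 + 25·1 + 40·1 = £385.
Optimal plan:
  Joplin->D1: 15 × £8 = £120
  Joplin->D2: 20 × £8 = £160
  Hilo->D1: 10 × £2 = £20
  Lodi->D2: 25 × £1 = £25
  Tempe->D2: 40 × £1 = £40
Optimal cost = £365.
Saving = 385 − 365 = £20.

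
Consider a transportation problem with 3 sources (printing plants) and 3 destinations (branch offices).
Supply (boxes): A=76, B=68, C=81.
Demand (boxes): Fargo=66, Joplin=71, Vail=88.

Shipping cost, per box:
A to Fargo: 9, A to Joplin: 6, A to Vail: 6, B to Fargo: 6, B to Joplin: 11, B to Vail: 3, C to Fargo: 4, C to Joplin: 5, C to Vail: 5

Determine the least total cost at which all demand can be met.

999

An optimal shipping plan:
  A to Joplin: 56 boxes
  A to Vail: 20 boxes
  B to Vail: 68 boxes
  C to Fargo: 66 boxes
  C to Joplin: 15 boxes
Total cost = 999.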